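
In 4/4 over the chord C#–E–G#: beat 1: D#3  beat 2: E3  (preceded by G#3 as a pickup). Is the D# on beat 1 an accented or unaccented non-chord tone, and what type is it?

Accented appoggiatura.

The harmony at that moment is C# minor triad (C#, E, G#); D#3 is not a chord tone.
It is approached by leap down from G#3 and left by step up to E3.
Leap in, step out — an appoggiatura.
It falls on the downbeat, so it is accented.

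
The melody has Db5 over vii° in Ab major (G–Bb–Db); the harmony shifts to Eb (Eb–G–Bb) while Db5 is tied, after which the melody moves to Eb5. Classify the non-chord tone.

Db5 is a retardation.

The harmony at that moment is Eb major triad (Eb, G, Bb); Db5 is not a chord tone.
It is held over (the same pitch as the preceding Db5) and left by step up to Eb5.
Held over from the previous chord and resolving up by step — a retardation.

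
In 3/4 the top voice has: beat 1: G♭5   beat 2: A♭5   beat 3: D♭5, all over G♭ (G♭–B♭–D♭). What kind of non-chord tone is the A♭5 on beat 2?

Escape tone.

The harmony at that moment is G♭ major triad (G♭, B♭, D♭); A♭5 is not a chord tone.
It is approached by step up from G♭5 and left by leap down to D♭5.
Step in, leap out, on a weak beat — an escape tone.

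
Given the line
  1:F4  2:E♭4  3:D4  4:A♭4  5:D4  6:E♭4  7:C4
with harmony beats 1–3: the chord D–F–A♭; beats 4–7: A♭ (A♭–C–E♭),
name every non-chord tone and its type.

The harmony at that moment is D diminished triad (D, F, A♭); E♭4 is not a chord tone.
It is approached by step down from F4 and left by step down to D4.
Step in, step out in the same direction — a passing tone.
The harmony at that moment is A♭ major triad (A♭, C, E♭); D4 is not a chord tone.
It is approached by leap down from A♭4 and left by step up to E♭4.
Leap in, step out — an appoggiatura.

E♭4 (beat 2) — passing tone; D4 (beat 5) — appoggiatura.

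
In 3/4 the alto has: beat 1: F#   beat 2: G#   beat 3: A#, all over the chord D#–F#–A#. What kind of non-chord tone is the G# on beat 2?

The harmony at that moment is D# minor triad (D#, F#, A#); G# is not a chord tone.
It is approached by step up from F# and left by step up to A#.
Step in, step out in the same direction — a passing tone.

Passing tone.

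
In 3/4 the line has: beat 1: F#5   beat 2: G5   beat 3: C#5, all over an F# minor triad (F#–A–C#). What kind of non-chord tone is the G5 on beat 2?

The harmony at that moment is F# minor triad (F#, A, C#); G5 is not a chord tone.
It is approached by step up from F#5 and left by leap down to C#5.
Step in, leap out, on a weak beat — an escape tone.

Escape tone.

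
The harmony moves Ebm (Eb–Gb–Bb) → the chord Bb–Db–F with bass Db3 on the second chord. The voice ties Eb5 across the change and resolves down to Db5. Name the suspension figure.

At the second chord the bass is Db3. The suspended Eb5 lies a ninth above the bass; after resolving down by step to Db5, the interval above the bass becomes an octave.
Suspension figures are named by those two intervals: 9–8.

9–8 suspension.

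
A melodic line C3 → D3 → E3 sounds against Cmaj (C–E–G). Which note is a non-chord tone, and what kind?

D3 is a passing tone.

The harmony at that moment is C major triad (C, E, G); D3 is not a chord tone.
It is approached by step up from C3 and left by step up to E3.
Step in, step out in the same direction — a passing tone.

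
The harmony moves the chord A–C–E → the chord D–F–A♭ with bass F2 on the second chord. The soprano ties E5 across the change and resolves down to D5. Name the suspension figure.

At the second chord the bass is F2. The suspended E5 lies a seventh above the bass; after resolving down by step to D5, the interval above the bass becomes a sixth.
Suspension figures are named by those two intervals: 7–6.

7–6 suspension.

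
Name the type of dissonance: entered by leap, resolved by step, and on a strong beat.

Approach: by leap. Departure: by step. Metric position: strong.
Leap in, step out, in a metrically strong position — an appoggiatura. (It is the mirror image of the escape tone, which steps in and leaps out from a weak position.)

Appoggiatura.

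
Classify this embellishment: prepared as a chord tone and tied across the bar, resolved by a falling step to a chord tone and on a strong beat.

Approach: by preparation — the pitch is first a chord tone, then held (tied or repeated) while the harmony changes under it. Departure: down by step. Metric position: strong.
A prepared dissonance that resolves downward by step — a suspension. (The same figure resolving upward would be a retardation.)

Suspension.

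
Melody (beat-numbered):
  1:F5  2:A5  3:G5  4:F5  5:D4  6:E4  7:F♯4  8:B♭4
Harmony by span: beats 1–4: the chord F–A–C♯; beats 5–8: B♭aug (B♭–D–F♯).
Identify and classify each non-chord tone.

G5 (beat 3) — passing tone; E4 (beat 6) — passing tone.

The harmony at that moment is F augmented triad (F, A, C♯); G5 is not a chord tone.
It is approached by step down from A5 and left by step down to F5.
Step in, step out in the same direction — a passing tone.
The harmony at that moment is B♭ augmented triad (B♭, D, F♯); E4 is not a chord tone.
It is approached by step up from D4 and left by step up to F♯4.
Step in, step out in the same direction — a passing tone.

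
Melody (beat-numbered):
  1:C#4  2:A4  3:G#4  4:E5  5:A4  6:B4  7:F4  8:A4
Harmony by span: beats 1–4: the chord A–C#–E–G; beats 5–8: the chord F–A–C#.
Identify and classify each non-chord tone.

The harmony at that moment is A dominant seventh chord (A, C#, E, G); G#4 is not a chord tone.
It is approached by step down from A4 and left by leap up to E5.
Step in, leap out — an escape tone.
The harmony at that moment is F augmented triad (F, A, C#); B4 is not a chord tone.
It is approached by step up from A4 and left by leap down to F4.
Step in, leap out — an escape tone.

G#4 (beat 3) — escape tone; B4 (beat 6) — escape tone.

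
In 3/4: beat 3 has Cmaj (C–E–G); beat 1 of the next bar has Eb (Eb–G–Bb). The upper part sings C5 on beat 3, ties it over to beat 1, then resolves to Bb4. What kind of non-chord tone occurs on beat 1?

Suspension.

The harmony at that moment is Eb major triad (Eb, G, Bb); C5 is not a chord tone.
It is held over (the same pitch as the preceding C5) and left by step down to Bb4.
Held over from the previous chord and resolving down by step — a suspension.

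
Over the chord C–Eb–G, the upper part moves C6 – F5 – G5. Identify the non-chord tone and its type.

The harmony at that moment is C minor triad (C, Eb, G); F5 is not a chord tone.
It is approached by leap down from C6 and left by step up to G5.
Leap in, step out — an appoggiatura.

F5 is an appoggiatura.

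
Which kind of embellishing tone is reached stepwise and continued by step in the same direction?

Approach: by step. Departure: by step, continuing in the same direction.
Stepwise on both sides with no change of direction means the note fills in the space between two different chord tones — a passing tone. (Had it turned back to its starting note it would be a neighbor tone instead.)

Passing tone.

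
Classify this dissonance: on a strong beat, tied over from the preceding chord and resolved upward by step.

Approach: by preparation — the pitch is first a chord tone, then held (tied or repeated) while the harmony changes under it. Departure: up by step. Metric position: strong.
A prepared dissonance that resolves upward by step — a retardation. (The same figure resolving downward would be a suspension.)

Retardation.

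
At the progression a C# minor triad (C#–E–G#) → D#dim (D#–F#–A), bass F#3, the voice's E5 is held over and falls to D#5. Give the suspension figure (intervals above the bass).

7–6 suspension.

At the second chord the bass is F#3. The suspended E5 lies a seventh above the bass; after resolving down by step to D#5, the interval above the bass becomes a sixth.
Suspension figures are named by those two intervals: 7–6.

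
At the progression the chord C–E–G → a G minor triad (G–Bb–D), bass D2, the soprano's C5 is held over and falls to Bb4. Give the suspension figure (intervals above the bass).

7–6 suspension.

At the second chord the bass is D2. The suspended C5 lies a seventh above the bass; after resolving down by step to Bb4, the interval above the bass becomes a sixth.
Suspension figures are named by those two intervals: 7–6.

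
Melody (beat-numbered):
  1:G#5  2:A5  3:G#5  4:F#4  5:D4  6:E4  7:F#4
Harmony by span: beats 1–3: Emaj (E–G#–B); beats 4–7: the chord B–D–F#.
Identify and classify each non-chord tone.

The harmony at that moment is E major triad (E, G#, B); A5 is not a chord tone.
It is approached by step up from G#5 and left by step down to G#5.
Step away and step back to the same note — a neighbor tone (upper neighbor).
The harmony at that moment is B minor triad (B, D, F#); E4 is not a chord tone.
It is approached by step up from D4 and left by step up to F#4.
Step in, step out in the same direction — a passing tone.

A5 (beat 2) — neighbor tone; E4 (beat 6) — passing tone.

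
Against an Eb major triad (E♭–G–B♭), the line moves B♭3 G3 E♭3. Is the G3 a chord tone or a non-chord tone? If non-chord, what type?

Chord tone (the third of Eb major triad).

Eb major triad contains E♭, G, B♭; G is the third, so it is a chord tone.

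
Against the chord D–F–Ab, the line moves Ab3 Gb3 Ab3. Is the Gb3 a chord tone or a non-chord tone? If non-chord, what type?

The harmony at that moment is D diminished triad (D, F, Ab); Gb3 is not a chord tone.
It is approached by step down from Ab3 and left by step up to Ab3.
Step away and step back to the same note — a neighbor tone (lower neighbor).

Non-chord tone — a neighbor tone.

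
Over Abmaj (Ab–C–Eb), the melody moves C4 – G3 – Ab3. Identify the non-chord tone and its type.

The harmony at that moment is Ab major triad (Ab, C, Eb); G3 is not a chord tone.
It is approached by leap down from C4 and left by step up to Ab3.
Leap in, step out — an appoggiatura.

G3 is an appoggiatura.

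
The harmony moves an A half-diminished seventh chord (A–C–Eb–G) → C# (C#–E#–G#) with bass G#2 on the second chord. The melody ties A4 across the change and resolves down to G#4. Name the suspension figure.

9–8 suspension.

At the second chord the bass is G#2. The suspended A4 lies a ninth above the bass; after resolving down by step to G#4, the interval above the bass becomes an octave.
Suspension figures are named by those two intervals: 9–8.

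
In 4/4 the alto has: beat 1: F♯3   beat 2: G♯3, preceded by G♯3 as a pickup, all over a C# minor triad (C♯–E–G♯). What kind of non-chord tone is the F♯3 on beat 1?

Lower neighbor tone.

The harmony at that moment is C♯ minor triad (C♯, E, G♯); F♯3 is not a chord tone.
It is approached by step down from G♯3 and left by step up to G♯3.
Step away and step back to the same note — a neighbor tone (lower neighbor).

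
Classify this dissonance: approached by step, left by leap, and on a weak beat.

Escape tone.

Approach: by step. Departure: by leap. Metric position: weak.
Step in, leap out, from a weak position — an escape tone (échappée). (It is the mirror image of the appoggiatura, which leaps in and steps out on a strong beat.)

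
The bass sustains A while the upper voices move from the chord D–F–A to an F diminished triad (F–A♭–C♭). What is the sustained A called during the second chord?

The harmony at that moment is F diminished triad (F, A♭, C♭); A is not a chord tone.
It is held over (the same pitch as the preceding A) and then sustained as the same pitch into the next harmony.
Sustained through a change of harmony — a pedal tone.

Pedal tone (pedal point).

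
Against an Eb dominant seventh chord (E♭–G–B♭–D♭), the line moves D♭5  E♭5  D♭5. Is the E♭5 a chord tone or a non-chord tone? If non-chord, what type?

Chord tone (the root of Eb dominant seventh chord).

Eb dominant seventh chord contains E♭, G, B♭, D♭; E♭ is the root, so it is a chord tone.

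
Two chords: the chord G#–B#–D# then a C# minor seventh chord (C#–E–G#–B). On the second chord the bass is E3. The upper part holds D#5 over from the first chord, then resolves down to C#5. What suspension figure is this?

7–6 suspension.

At the second chord the bass is E3. The suspended D#5 lies a seventh above the bass; after resolving down by step to C#5, the interval above the bass becomes a sixth.
Suspension figures are named by those two intervals: 7–6.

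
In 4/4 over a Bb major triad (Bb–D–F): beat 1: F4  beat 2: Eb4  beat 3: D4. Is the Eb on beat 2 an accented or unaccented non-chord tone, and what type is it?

The harmony at that moment is Bb major triad (Bb, D, F); Eb4 is not a chord tone.
It is approached by step down from F4 and left by step down to D4.
Step in, step out in the same direction — a passing tone.
It falls on a weak beat, so it is unaccented.

Unaccented passing tone.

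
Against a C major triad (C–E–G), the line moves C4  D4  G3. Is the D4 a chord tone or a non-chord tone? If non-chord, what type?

The harmony at that moment is C major triad (C, E, G); D4 is not a chord tone.
It is approached by step up from C4 and left by leap down to G3.
Step in, leap out — an escape tone.

Non-chord tone — an escape tone.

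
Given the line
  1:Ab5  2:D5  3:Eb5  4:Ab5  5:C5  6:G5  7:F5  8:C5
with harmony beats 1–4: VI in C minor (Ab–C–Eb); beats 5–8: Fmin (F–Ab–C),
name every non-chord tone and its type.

The harmony at that moment is Ab major triad (Ab, C, Eb); D5 is not a chord tone.
It is approached by leap down from Ab5 and left by step up to Eb5.
Leap in, step out — an appoggiatura.
The harmony at that moment is F minor triad (F, Ab, C); G5 is not a chord tone.
It is approached by leap up from C5 and left by step down to F5.
Leap in, step out — an appoggiatura.

D5 (beat 2) — appoggiatura; G5 (beat 6) — appoggiatura.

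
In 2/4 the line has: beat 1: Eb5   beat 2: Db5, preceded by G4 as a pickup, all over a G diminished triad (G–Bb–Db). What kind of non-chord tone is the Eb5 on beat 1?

The harmony at that moment is G diminished triad (G, Bb, Db); Eb5 is not a chord tone.
It is approached by leap up from G4 and left by step down to Db5.
Leap in, step out, metrically accented — an appoggiatura.

Appoggiatura.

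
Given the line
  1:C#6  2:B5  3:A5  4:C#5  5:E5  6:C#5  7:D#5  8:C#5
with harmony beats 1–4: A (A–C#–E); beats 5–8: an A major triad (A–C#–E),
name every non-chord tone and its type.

B5 (beat 2) — passing tone; D#5 (beat 7) — neighbor tone.

The harmony at that moment is A major triad (A, C#, E); B5 is not a chord tone.
It is approached by step down from C#6 and left by step down to A5.
Step in, step out in the same direction — a passing tone.
The harmony at that moment is A major triad (A, C#, E); D#5 is not a chord tone.
It is approached by step up from C#5 and left by step down to C#5.
Step away and step back to the same note — a neighbor tone (upper neighbor).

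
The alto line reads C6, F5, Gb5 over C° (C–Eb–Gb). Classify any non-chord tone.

F5 is an appoggiatura.

The harmony at that moment is C diminished triad (C, Eb, Gb); F5 is not a chord tone.
It is approached by leap down from C6 and left by step up to Gb5.
Leap in, step out — an appoggiatura.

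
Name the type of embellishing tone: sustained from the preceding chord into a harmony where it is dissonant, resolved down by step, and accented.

Suspension.

Approach: by preparation — the pitch is first a chord tone, then held (tied or repeated) while the harmony changes under it. Departure: down by step. Metric position: strong.
A prepared dissonance that resolves downward by step — a suspension. (The same figure resolving upward would be a retardation.)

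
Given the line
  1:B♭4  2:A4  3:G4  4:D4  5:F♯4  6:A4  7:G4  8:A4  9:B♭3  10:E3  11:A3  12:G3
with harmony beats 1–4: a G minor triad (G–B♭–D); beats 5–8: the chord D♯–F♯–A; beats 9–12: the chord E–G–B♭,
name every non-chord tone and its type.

A4 (beat 2) — passing tone; G4 (beat 7) — neighbor tone; A3 (beat 11) — appoggiatura.

The harmony at that moment is G minor triad (G, B♭, D); A4 is not a chord tone.
It is approached by step down from B♭4 and left by step down to G4.
Step in, step out in the same direction — a passing tone.
The harmony at that moment is D♯ diminished triad (D♯, F♯, A); G4 is not a chord tone.
It is approached by step down from A4 and left by step up to A4.
Step away and step back to the same note — a neighbor tone (lower neighbor).
The harmony at that moment is E diminished triad (E, G, B♭); A3 is not a chord tone.
It is approached by leap up from E3 and left by step down to G3.
Leap in, step out — an appoggiatura.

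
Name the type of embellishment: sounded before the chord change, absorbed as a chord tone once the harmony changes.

Anticipation.

Approach: ahead of the chord change (typically by step), so it is dissonant against the current harmony. Departure: none — the same pitch is restated or held and is a chord tone of the new harmony.
Dissonant first, consonant once the harmony catches up: the note simply arrives early — an anticipation. (The reverse timing, consonant first and dissonant after the change, would be a suspension or retardation.)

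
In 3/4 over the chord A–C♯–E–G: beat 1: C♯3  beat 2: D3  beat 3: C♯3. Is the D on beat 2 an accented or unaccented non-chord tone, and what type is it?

Unaccented neighbor tone.

The harmony at that moment is A dominant seventh chord (A, C♯, E, G); D3 is not a chord tone.
It is approached by step up from C♯3 and left by step down to C♯3.
Step away and step back to the same note — a neighbor tone (upper neighbor).
It falls on a weak beat, so it is unaccented.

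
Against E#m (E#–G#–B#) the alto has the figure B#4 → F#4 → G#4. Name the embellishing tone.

F#4 is an appoggiatura.

The harmony at that moment is E# minor triad (E#, G#, B#); F#4 is not a chord tone.
It is approached by leap down from B#4 and left by step up to G#4.
Leap in, step out — an appoggiatura.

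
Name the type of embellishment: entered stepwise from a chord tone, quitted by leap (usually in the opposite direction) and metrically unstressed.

Escape tone.

Approach: by step. Departure: by leap. Metric position: weak.
Step in, leap out, from a weak position — an escape tone (échappée). (It is the mirror image of the appoggiatura, which leaps in and steps out on a strong beat.)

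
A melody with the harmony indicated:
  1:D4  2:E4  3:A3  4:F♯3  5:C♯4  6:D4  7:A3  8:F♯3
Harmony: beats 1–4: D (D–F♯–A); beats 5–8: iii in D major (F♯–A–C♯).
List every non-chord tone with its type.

The harmony at that moment is D major triad (D, F♯, A); E4 is not a chord tone.
It is approached by step up from D4 and left by leap down to A3.
Step in, leap out — an escape tone.
The harmony at that moment is F♯ minor triad (F♯, A, C♯); D4 is not a chord tone.
It is approached by step up from C♯4 and left by leap down to A3.
Step in, leap out — an escape tone.

E4 (beat 2) — escape tone; D4 (beat 6) — escape tone.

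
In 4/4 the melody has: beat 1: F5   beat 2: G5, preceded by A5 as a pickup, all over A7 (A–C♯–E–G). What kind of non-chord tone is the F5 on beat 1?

Appoggiatura.

The harmony at that moment is A dominant seventh chord (A, C♯, E, G); F5 is not a chord tone.
It is approached by leap down from A5 and left by step up to G5.
Leap in, step out, metrically accented — an appoggiatura.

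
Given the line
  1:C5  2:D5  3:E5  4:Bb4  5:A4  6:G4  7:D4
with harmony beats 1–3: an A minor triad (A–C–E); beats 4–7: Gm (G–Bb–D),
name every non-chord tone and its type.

D5 (beat 2) — passing tone; A4 (beat 5) — passing tone.

The harmony at that moment is A minor triad (A, C, E); D5 is not a chord tone.
It is approached by step up from C5 and left by step up to E5.
Step in, step out in the same direction — a passing tone.
The harmony at that moment is G minor triad (G, Bb, D); A4 is not a chord tone.
It is approached by step down from Bb4 and left by step down to G4.
Step in, step out in the same direction — a passing tone.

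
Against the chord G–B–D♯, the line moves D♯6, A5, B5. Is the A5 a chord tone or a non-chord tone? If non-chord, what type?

The harmony at that moment is G augmented triad (G, B, D♯); A5 is not a chord tone.
It is approached by leap down from D♯6 and left by step up to B5.
Leap in, step out — an appoggiatura.

Non-chord tone — an appoggiatura.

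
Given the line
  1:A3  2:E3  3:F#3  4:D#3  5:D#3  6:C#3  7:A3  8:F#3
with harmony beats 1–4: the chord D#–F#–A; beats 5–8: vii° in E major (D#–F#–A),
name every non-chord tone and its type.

E3 (beat 2) — appoggiatura; C#3 (beat 6) — escape tone.

The harmony at that moment is D# diminished triad (D#, F#, A); E3 is not a chord tone.
It is approached by leap down from A3 and left by step up to F#3.
Leap in, step out — an appoggiatura.
The harmony at that moment is D# diminished triad (D#, F#, A); C#3 is not a chord tone.
It is approached by step down from D#3 and left by leap up to A3.
Step in, leap out — an escape tone.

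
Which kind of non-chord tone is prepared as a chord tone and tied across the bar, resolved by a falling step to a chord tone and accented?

Approach: by preparation — the pitch is first a chord tone, then held (tied or repeated) while the harmony changes under it. Departure: down by step. Metric position: strong.
A prepared dissonance that resolves downward by step — a suspension. (The same figure resolving upward would be a retardation.)

Suspension.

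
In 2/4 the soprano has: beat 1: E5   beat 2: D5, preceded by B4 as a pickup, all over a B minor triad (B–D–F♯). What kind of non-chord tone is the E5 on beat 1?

The harmony at that moment is B minor triad (B, D, F♯); E5 is not a chord tone.
It is approached by leap up from B4 and left by step down to D5.
Leap in, step out, metrically accented — an appoggiatura.

Appoggiatura.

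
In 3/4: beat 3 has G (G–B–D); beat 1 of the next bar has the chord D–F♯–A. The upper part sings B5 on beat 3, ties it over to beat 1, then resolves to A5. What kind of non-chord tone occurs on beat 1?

The harmony at that moment is D major triad (D, F♯, A); B5 is not a chord tone.
It is held over (the same pitch as the preceding B5) and left by step down to A5.
Held over from the previous chord and resolving down by step — a suspension.

Suspension.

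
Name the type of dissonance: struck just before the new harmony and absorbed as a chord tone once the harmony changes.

Anticipation.

Approach: ahead of the chord change (typically by step), so it is dissonant against the current harmony. Departure: none — the same pitch is restated or held and is a chord tone of the new harmony.
Dissonant first, consonant once the harmony catches up: the note simply arrives early — an anticipation. (The reverse timing, consonant first and dissonant after the change, would be a suspension or retardation.)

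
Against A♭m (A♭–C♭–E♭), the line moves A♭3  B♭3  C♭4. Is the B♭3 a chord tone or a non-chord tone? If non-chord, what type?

The harmony at that moment is A♭ minor triad (A♭, C♭, E♭); B♭3 is not a chord tone.
It is approached by step up from A♭3 and left by step up to C♭4.
Step in, step out in the same direction — a passing tone.

Non-chord tone — a passing tone.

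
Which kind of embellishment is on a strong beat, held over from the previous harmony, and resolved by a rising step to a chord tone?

Retardation.

Approach: by preparation — the pitch is first a chord tone, then held (tied or repeated) while the harmony changes under it. Departure: up by step. Metric position: strong.
A prepared dissonance that resolves upward by step — a retardation. (The same figure resolving downward would be a suspension.)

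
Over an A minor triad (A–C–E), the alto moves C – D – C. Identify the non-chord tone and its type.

D is a neighbor tone.

The harmony at that moment is A minor triad (A, C, E); D is not a chord tone.
It is approached by step up from C and left by step down to C.
Step away and step back to the same note — a neighbor tone (upper neighbor).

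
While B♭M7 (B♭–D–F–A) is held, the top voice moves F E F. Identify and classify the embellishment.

E is a neighbor tone.

The harmony at that moment is B♭ major seventh chord (B♭, D, F, A); E is not a chord tone.
It is approached by step down from F and left by step up to F.
Step away and step back to the same note — a neighbor tone (lower neighbor).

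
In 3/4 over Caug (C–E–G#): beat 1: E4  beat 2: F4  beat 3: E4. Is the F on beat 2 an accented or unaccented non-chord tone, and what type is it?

The harmony at that moment is C augmented triad (C, E, G#); F4 is not a chord tone.
It is approached by step up from E4 and left by step down to E4.
Step away and step back to the same note — a neighbor tone (upper neighbor).
It falls on a weak beat, so it is unaccented.

Unaccented neighbor tone.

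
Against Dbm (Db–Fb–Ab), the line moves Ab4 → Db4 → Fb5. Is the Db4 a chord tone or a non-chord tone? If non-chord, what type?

Db minor triad contains Db, Fb, Ab; Db is the root, so it is a chord tone.

Chord tone (the root of Db minor triad).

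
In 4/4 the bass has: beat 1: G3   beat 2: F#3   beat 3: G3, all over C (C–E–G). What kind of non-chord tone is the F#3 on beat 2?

The harmony at that moment is C major triad (C, E, G); F#3 is not a chord tone.
It is approached by step down from G3 and left by step up to G3.
Step away and step back to the same note — a neighbor tone (lower neighbor).

Lower neighbor tone.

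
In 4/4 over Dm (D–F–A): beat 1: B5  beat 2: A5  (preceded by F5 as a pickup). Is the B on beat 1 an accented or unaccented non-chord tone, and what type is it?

The harmony at that moment is D minor triad (D, F, A); B5 is not a chord tone.
It is approached by leap up from F5 and left by step down to A5.
Leap in, step out — an appoggiatura.
It falls on the downbeat, so it is accented.

Accented appoggiatura.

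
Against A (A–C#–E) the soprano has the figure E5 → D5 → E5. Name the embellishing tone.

D5 is a neighbor tone.

The harmony at that moment is A major triad (A, C#, E); D5 is not a chord tone.
It is approached by step down from E5 and left by step up to E5.
Step away and step back to the same note — a neighbor tone (lower neighbor).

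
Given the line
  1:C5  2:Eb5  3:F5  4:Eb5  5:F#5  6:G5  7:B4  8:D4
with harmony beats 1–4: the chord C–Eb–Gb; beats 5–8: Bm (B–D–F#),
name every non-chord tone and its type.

F5 (beat 3) — neighbor tone; G5 (beat 6) — escape tone.

The harmony at that moment is C diminished triad (C, Eb, Gb); F5 is not a chord tone.
It is approached by step up from Eb5 and left by step down to Eb5.
Step away and step back to the same note — a neighbor tone (upper neighbor).
The harmony at that moment is B minor triad (B, D, F#); G5 is not a chord tone.
It is approached by step up from F#5 and left by leap down to B4.
Step in, leap out — an escape tone.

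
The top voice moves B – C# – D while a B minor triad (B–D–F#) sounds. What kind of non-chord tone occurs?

The harmony at that moment is B minor triad (B, D, F#); C# is not a chord tone.
It is approached by step up from B and left by step up to D.
Step in, step out in the same direction — a passing tone.

C# is a passing tone.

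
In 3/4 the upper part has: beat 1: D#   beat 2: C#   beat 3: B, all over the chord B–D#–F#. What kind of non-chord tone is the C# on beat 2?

The harmony at that moment is B major triad (B, D#, F#); C# is not a chord tone.
It is approached by step down from D# and left by step down to B.
Step in, step out in the same direction — a passing tone.

Passing tone.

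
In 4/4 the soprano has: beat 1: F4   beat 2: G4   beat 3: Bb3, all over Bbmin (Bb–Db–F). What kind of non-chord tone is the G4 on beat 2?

The harmony at that moment is Bb minor triad (Bb, Db, F); G4 is not a chord tone.
It is approached by step up from F4 and left by leap down to Bb3.
Step in, leap out, on a weak beat — an escape tone.

Escape tone.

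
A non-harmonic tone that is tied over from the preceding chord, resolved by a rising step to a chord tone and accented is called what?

Retardation.

Approach: by preparation — the pitch is first a chord tone, then held (tied or repeated) while the harmony changes under it. Departure: up by step. Metric position: strong.
A prepared dissonance that resolves upward by step — a retardation. (The same figure resolving downward would be a suspension.)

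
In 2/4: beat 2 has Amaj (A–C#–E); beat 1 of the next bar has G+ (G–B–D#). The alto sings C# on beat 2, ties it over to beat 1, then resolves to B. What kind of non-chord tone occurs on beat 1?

The harmony at that moment is G augmented triad (G, B, D#); C# is not a chord tone.
It is held over (the same pitch as the preceding C#) and left by step down to B.
Held over from the previous chord and resolving down by step — a suspension.

Suspension.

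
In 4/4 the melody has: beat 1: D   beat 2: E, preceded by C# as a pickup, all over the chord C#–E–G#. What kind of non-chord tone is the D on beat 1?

The harmony at that moment is C# minor triad (C#, E, G#); D is not a chord tone.
It is approached by step up from C# and left by step up to E.
Step in, step out in the same direction — a passing tone.

Passing tone.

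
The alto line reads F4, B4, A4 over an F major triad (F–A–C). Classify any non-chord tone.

B4 is an appoggiatura.

The harmony at that moment is F major triad (F, A, C); B4 is not a chord tone.
It is approached by leap up from F4 and left by step down to A4.
Leap in, step out — an appoggiatura.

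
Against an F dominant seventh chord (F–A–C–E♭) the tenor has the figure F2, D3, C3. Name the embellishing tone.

D3 is an appoggiatura.

The harmony at that moment is F dominant seventh chord (F, A, C, E♭); D3 is not a chord tone.
It is approached by leap up from F2 and left by step down to C3.
Leap in, step out — an appoggiatura.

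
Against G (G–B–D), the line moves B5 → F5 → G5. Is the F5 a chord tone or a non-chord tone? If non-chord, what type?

The harmony at that moment is G major triad (G, B, D); F5 is not a chord tone.
It is approached by leap down from B5 and left by step up to G5.
Leap in, step out — an appoggiatura.

Non-chord tone — an appoggiatura.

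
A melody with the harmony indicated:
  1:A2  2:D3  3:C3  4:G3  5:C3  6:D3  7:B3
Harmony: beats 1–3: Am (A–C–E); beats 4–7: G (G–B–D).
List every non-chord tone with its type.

The harmony at that moment is A minor triad (A, C, E); D3 is not a chord tone.
It is approached by leap up from A2 and left by step down to C3.
Leap in, step out — an appoggiatura.
The harmony at that moment is G major triad (G, B, D); C3 is not a chord tone.
It is approached by leap down from G3 and left by step up to D3.
Leap in, step out — an appoggiatura.

D3 (beat 2) — appoggiatura; C3 (beat 5) — appoggiatura.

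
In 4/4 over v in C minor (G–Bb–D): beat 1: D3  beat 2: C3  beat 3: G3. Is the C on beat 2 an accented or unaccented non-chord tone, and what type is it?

Unaccented escape tone.

The harmony at that moment is G minor triad (G, Bb, D); C3 is not a chord tone.
It is approached by step down from D3 and left by leap up to G3.
Step in, leap out — an escape tone.
It falls on a weak beat, so it is unaccented.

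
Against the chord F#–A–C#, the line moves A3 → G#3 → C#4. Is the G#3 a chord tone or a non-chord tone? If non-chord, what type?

The harmony at that moment is F# minor triad (F#, A, C#); G#3 is not a chord tone.
It is approached by step down from A3 and left by leap up to C#4.
Step in, leap out — an escape tone.

Non-chord tone — an escape tone.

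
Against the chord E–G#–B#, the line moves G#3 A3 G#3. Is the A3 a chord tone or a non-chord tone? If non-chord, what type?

Non-chord tone — a neighbor tone.

The harmony at that moment is E augmented triad (E, G#, B#); A3 is not a chord tone.
It is approached by step up from G#3 and left by step down to G#3.
Step away and step back to the same note — a neighbor tone (upper neighbor).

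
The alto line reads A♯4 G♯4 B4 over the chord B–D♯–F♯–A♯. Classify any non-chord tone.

The harmony at that moment is B major seventh chord (B, D♯, F♯, A♯); G♯4 is not a chord tone.
It is approached by step down from A♯4 and left by leap up to B4.
Step in, leap out — an escape tone.

G♯4 is an escape tone.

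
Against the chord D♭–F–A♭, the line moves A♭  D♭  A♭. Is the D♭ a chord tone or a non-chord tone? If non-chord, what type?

Chord tone (the root of Db major triad).

Db major triad contains D♭, F, A♭; D♭ is the root, so it is a chord tone.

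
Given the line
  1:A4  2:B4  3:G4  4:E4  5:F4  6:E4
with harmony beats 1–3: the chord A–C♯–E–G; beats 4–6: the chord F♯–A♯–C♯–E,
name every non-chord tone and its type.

B4 (beat 2) — escape tone; F4 (beat 5) — neighbor tone.

The harmony at that moment is A dominant seventh chord (A, C♯, E, G); B4 is not a chord tone.
It is approached by step up from A4 and left by leap down to G4.
Step in, leap out — an escape tone.
The harmony at that moment is F♯ dominant seventh chord (F♯, A♯, C♯, E); F4 is not a chord tone.
It is approached by step up from E4 and left by step down to E4.
Step away and step back to the same note — a neighbor tone (upper neighbor).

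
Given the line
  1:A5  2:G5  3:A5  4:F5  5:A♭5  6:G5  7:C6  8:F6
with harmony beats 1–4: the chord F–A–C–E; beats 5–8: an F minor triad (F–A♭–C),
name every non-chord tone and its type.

G5 (beat 2) — neighbor tone; G5 (beat 6) — escape tone.

The harmony at that moment is F major seventh chord (F, A, C, E); G5 is not a chord tone.
It is approached by step down from A5 and left by step up to A5.
Step away and step back to the same note — a neighbor tone (lower neighbor).
The harmony at that moment is F minor triad (F, A♭, C); G5 is not a chord tone.
It is approached by step down from A♭5 and left by leap up to C6.
Step in, leap out — an escape tone.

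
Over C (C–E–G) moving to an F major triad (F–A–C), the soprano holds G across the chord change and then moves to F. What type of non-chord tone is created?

The harmony at that moment is F major triad (F, A, C); G is not a chord tone.
It is held over (the same pitch as the preceding G) and left by step down to F.
Held over from the previous chord and resolving down by step — a suspension.

G is a suspension.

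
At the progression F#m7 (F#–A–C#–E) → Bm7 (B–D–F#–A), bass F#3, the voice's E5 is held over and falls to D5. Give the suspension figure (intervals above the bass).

7–6 suspension.

At the second chord the bass is F#3. The suspended E5 lies a seventh above the bass; after resolving down by step to D5, the interval above the bass becomes a sixth.
Suspension figures are named by those two intervals: 7–6.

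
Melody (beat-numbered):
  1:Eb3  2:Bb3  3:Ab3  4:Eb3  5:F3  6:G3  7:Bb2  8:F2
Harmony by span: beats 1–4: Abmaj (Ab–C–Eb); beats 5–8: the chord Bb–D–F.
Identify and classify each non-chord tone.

The harmony at that moment is Ab major triad (Ab, C, Eb); Bb3 is not a chord tone.
It is approached by leap up from Eb3 and left by step down to Ab3.
Leap in, step out — an appoggiatura.
The harmony at that moment is Bb major triad (Bb, D, F); G3 is not a chord tone.
It is approached by step up from F3 and left by leap down to Bb2.
Step in, leap out — an escape tone.

Bb3 (beat 2) — appoggiatura; G3 (beat 6) — escape tone.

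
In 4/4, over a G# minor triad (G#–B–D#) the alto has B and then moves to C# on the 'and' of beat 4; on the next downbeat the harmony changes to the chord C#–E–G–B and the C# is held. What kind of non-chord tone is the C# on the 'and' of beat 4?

Anticipation.

The harmony at that moment is G# minor triad (G#, B, D#); C# is not a chord tone.
It is approached by step up from B and then sustained as the same pitch into the next harmony.
Arriving early and becoming a chord tone when the harmony changes — an anticipation.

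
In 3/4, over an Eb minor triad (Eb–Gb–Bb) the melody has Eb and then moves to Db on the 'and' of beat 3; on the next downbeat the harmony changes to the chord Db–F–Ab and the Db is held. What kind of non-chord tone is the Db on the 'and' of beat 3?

The harmony at that moment is Eb minor triad (Eb, Gb, Bb); Db is not a chord tone.
It is approached by step down from Eb and then sustained as the same pitch into the next harmony.
Arriving early and becoming a chord tone when the harmony changes — an anticipation.

Anticipation.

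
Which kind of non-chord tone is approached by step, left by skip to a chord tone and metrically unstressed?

Approach: by step. Departure: by leap. Metric position: weak.
Step in, leap out, from a weak position — an escape tone (échappée). (It is the mirror image of the appoggiatura, which leaps in and steps out on a strong beat.)

Escape tone.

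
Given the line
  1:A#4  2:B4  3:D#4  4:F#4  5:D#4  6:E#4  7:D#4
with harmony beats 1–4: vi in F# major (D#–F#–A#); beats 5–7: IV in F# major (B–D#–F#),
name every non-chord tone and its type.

The harmony at that moment is D# minor triad (D#, F#, A#); B4 is not a chord tone.
It is approached by step up from A#4 and left by leap down to D#4.
Step in, leap out — an escape tone.
The harmony at that moment is B major triad (B, D#, F#); E#4 is not a chord tone.
It is approached by step up from D#4 and left by step down to D#4.
Step away and step back to the same note — a neighbor tone (upper neighbor).

B4 (beat 2) — escape tone; E#4 (beat 6) — neighbor tone.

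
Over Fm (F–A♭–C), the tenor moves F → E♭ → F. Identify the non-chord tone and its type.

E♭ is a neighbor tone.

The harmony at that moment is F minor triad (F, A♭, C); E♭ is not a chord tone.
It is approached by step down from F and left by step up to F.
Step away and step back to the same note — a neighbor tone (lower neighbor).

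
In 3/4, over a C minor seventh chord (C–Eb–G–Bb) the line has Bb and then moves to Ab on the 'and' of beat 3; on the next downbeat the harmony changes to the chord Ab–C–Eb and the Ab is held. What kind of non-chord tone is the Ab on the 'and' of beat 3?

The harmony at that moment is C minor seventh chord (C, Eb, G, Bb); Ab is not a chord tone.
It is approached by step down from Bb and then sustained as the same pitch into the next harmony.
Arriving early and becoming a chord tone when the harmony changes — an anticipation.

Anticipation.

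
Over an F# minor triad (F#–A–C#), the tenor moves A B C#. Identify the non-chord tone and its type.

The harmony at that moment is F# minor triad (F#, A, C#); B is not a chord tone.
It is approached by step up from A and left by step up to C#.
Step in, step out in the same direction — a passing tone.

B is a passing tone.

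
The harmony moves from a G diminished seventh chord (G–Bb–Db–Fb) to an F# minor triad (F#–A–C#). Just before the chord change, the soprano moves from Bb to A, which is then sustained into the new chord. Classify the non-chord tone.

The harmony at that moment is G diminished seventh chord (G, Bb, Db, Fb); A is not a chord tone.
It is approached by step down from Bb and then sustained as the same pitch into the next harmony.
Arriving early and becoming a chord tone when the harmony changes — an anticipation.

A is an anticipation.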